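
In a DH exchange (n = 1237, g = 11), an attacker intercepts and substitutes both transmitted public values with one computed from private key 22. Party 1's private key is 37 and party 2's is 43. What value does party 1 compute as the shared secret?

Party 1 receives an attacker's public value M = 11^22 mod 1237 instead of the honest one.
11^1 ≡ 11 (mod 1237)
11^2 = (11^1)^2 ≡ 11^2 = 121 ≡ 121 (mod 1237)
11^4 = (11^2)^2 ≡ 121^2 = 14641 ≡ 1034 (mod 1237)
11^8 = (11^4)^2 ≡ 1034^2 = 1069156 ≡ 388 (mod 1237)
11^16 = (11^8)^2 ≡ 388^2 = 150544 ≡ 867 (mod 1237)
11^22 = 11^16 · 11^4 · 11^2 ≡ 867 · 1034 · 121 ≡ 71 (mod 1237).
So M = 71. Party 1 computes K = M^37 mod 1237.
71^1 ≡ 71 (mod 1237)
71^2 = (71^1)^2 ≡ 71^2 = 5041 ≡ 93 (mod 1237)
71^4 = (71^2)^2 ≡ 93^2 = 8649 ≡ 1227 (mod 1237)
71^8 = (71^4)^2 ≡ 1227^2 = 1505529 ≡ 100 (mod 1237)
71^16 = (71^8)^2 ≡ 100^2 = 10000 ≡ 104 (mod 1237)
71^32 = (71^16)^2 ≡ 104^2 = 10816 ≡ 920 (mod 1237)
71^37 = 71^32 · 71^4 · 71^1 ≡ 920 · 1227 · 71 ≡ 1173 (mod 1237).

1173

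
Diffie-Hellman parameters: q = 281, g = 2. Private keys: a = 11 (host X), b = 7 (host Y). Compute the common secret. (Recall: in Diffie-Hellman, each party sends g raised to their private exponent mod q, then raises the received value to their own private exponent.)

128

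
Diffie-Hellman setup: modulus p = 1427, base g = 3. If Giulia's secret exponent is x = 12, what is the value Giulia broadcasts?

Public value = 3^{12} \pmod{1427}.
3^1 ≡ 3 (mod 1427)
3^2 = (3^1)^2 ≡ 3^2 = 9 ≡ 9 (mod 1427)
3^4 = (3^2)^2 ≡ 9^2 = 81 ≡ 81 (mod 1427)
3^8 = (3^4)^2 ≡ 81^2 = 6561 ≡ 853 (mod 1427)
3^12 = 3^8 · 3^4 ≡ 853 · 81 ≡ 597 (mod 1427).

597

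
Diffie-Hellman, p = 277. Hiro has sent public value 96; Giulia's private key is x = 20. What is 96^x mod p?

Shared key K = 96^20 mod 277.
96^1 ≡ 96 (mod 277)
96^2 = (96^1)^2 ≡ 96^2 = 9216 ≡ 75 (mod 277)
96^4 = (96^2)^2 ≡ 75^2 = 5625 ≡ 85 (mod 277)
96^8 = (96^4)^2 ≡ 85^2 = 7225 ≡ 23 (mod 277)
96^16 = (96^8)^2 ≡ 23^2 = 529 ≡ 252 (mod 277)
96^20 = 96^16 · 96^4 ≡ 252 · 85 ≡ 91 (mod 277).

91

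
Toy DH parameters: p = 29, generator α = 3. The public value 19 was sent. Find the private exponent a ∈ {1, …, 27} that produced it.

13

Try successive powers of 3 modulo 29:
3^1 ≡ 3
3^2 ≡ 9
3^3 ≡ 27
3^4 ≡ 23
3^5 ≡ 11
3^6 ≡ 4
3^7 ≡ 12
3^8 ≡ 7
3^9 ≡ 21
3^10 ≡ 5
3^11 ≡ 15
3^12 ≡ 16
3^13 ≡ 19
Found: a = 13.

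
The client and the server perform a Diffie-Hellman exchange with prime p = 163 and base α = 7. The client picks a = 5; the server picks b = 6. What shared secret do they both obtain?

The client sends A = α^a mod p = 7^5 mod 163.
7^1 ≡ 7 (mod 163)
7^2 = (7^1)^2 ≡ 7^2 = 49 ≡ 49 (mod 163)
7^4 = (7^2)^2 ≡ 49^2 = 2401 ≡ 119 (mod 163)
7^5 = 7^4 · 7^1 ≡ 119 · 7 ≡ 18 (mod 163).
So A = 18. The server then computes K = A^b mod p = 18^6 mod 163.
18^1 ≡ 18 (mod 163)
18^2 = (18^1)^2 ≡ 18^2 = 324 ≡ 161 (mod 163)
18^4 = (18^2)^2 ≡ 161^2 = 25921 ≡ 4 (mod 163)
18^6 = 18^4 · 18^2 ≡ 4 · 161 ≡ 155 (mod 163).

155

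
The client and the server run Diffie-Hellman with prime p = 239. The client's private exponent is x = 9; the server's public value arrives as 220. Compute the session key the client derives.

169

Shared key K = 220^9 mod 239.
220^1 ≡ 220 (mod 239)
220^2 = (220^1)^2 ≡ 220^2 = 48400 ≡ 122 (mod 239)
220^4 = (220^2)^2 ≡ 122^2 = 14884 ≡ 66 (mod 239)
220^8 = (220^4)^2 ≡ 66^2 = 4356 ≡ 54 (mod 239)
220^9 = 220^8 · 220^1 ≡ 54 · 220 ≡ 169 (mod 239).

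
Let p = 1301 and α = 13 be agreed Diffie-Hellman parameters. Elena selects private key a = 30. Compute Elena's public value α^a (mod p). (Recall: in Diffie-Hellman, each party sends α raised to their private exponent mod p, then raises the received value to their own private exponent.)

Public value = 13^30 (mod 1301).
13^1 ≡ 13 (mod 1301)
13^2 = (13^1)^2 ≡ 13^2 = 169 ≡ 169 (mod 1301)
13^4 = (13^2)^2 ≡ 169^2 = 28561 ≡ 1240 (mod 1301)
13^8 = (13^4)^2 ≡ 1240^2 = 1537600 ≡ 1119 (mod 1301)
13^16 = (13^8)^2 ≡ 1119^2 = 1252161 ≡ 599 (mod 1301)
13^30 = 13^16 · 13^8 · 13^4 · 13^2 ≡ 599 · 1119 · 1240 · 169 ≡ 314 (mod 1301).

314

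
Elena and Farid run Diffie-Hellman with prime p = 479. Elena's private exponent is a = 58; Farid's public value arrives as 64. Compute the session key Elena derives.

278

Shared key K = 64^58 mod 479.
64^1 ≡ 64 (mod 479)
64^2 = (64^1)^2 ≡ 64^2 = 4096 ≡ 264 (mod 479)
64^4 = (64^2)^2 ≡ 264^2 = 69696 ≡ 241 (mod 479)
64^8 = (64^4)^2 ≡ 241^2 = 58081 ≡ 122 (mod 479)
64^16 = (64^8)^2 ≡ 122^2 = 14884 ≡ 35 (mod 479)
64^32 = (64^16)^2 ≡ 35^2 = 1225 ≡ 267 (mod 479)
64^58 = 64^32 · 64^16 · 64^8 · 64^2 ≡ 267 · 35 · 122 · 264 ≡ 278 (mod 479).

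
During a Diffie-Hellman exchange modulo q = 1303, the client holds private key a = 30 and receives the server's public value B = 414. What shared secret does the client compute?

636

Shared key K = 414^30 mod 1303.
414^1 ≡ 414 (mod 1303)
414^2 = (414^1)^2 ≡ 414^2 = 171396 ≡ 703 (mod 1303)
414^4 = (414^2)^2 ≡ 703^2 = 494209 ≡ 372 (mod 1303)
414^8 = (414^4)^2 ≡ 372^2 = 138384 ≡ 266 (mod 1303)
414^16 = (414^8)^2 ≡ 266^2 = 70756 ≡ 394 (mod 1303)
414^30 = 414^16 · 414^8 · 414^4 · 414^2 ≡ 394 · 266 · 372 · 703 ≡ 636 (mod 1303).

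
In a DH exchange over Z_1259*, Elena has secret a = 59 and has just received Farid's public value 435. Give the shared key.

722

Shared key K = 435^59 mod 1259.
435^1 ≡ 435 (mod 1259)
435^2 = (435^1)^2 ≡ 435^2 = 189225 ≡ 375 (mod 1259)
435^4 = (435^2)^2 ≡ 375^2 = 140625 ≡ 876 (mod 1259)
435^8 = (435^4)^2 ≡ 876^2 = 767376 ≡ 645 (mod 1259)
435^16 = (435^8)^2 ≡ 645^2 = 416025 ≡ 555 (mod 1259)
435^32 = (435^16)^2 ≡ 555^2 = 308025 ≡ 829 (mod 1259)
435^59 = 435^32 · 435^16 · 435^8 · 435^2 · 435^1 ≡ 829 · 555 · 645 · 375 · 435 ≡ 722 (mod 1259).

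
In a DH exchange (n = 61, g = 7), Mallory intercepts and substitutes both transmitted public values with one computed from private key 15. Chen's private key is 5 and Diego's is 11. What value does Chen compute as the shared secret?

Chen receives Mallory's public value M = 7^15 mod 61 instead of the honest one.
7^1 ≡ 7 (mod 61)
7^2 = (7^1)^2 ≡ 7^2 = 49 ≡ 49 (mod 61)
7^4 = (7^2)^2 ≡ 49^2 = 2401 ≡ 22 (mod 61)
7^8 = (7^4)^2 ≡ 22^2 = 484 ≡ 57 (mod 61)
7^15 = 7^8 · 7^4 · 7^2 · 7^1 ≡ 57 · 22 · 49 · 7 ≡ 11 (mod 61).
So M = 11. Chen computes K = M^5 mod 61.
11^1 ≡ 11 (mod 61)
11^2 = (11^1)^2 ≡ 11^2 = 121 ≡ 60 (mod 61)
11^4 = (11^2)^2 ≡ 60^2 = 3600 ≡ 1 (mod 61)
11^5 = 11^4 · 11^1 ≡ 1 · 11 ≡ 11 (mod 61).

11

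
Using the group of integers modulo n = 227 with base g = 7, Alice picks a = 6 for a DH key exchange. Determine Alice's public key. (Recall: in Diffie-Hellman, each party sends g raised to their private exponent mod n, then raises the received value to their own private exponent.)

Public value = 7^{6} \pmod{227}.
7^1 ≡ 7 (mod 227)
7^2 = (7^1)^2 ≡ 7^2 = 49 ≡ 49 (mod 227)
7^4 = (7^2)^2 ≡ 49^2 = 2401 ≡ 131 (mod 227)
7^6 = 7^4 · 7^2 ≡ 131 · 49 ≡ 63 (mod 227).

63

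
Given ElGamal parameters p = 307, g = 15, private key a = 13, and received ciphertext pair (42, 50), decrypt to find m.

Shared mask s = c₁^a mod p = 42^13 mod 307.
42^1 ≡ 42 (mod 307)
42^2 = (42^1)^2 ≡ 42^2 = 1764 ≡ 229 (mod 307)
42^4 = (42^2)^2 ≡ 229^2 = 52441 ≡ 251 (mod 307)
42^8 = (42^4)^2 ≡ 251^2 = 63001 ≡ 66 (mod 307)
42^13 = 42^8 · 42^4 · 42^1 ≡ 66 · 251 · 42 ≡ 110 (mod 307).
So s = 110; s⁻¹ ≡ 187 (mod 307).
m = c₂ · s⁻¹ mod 307 = 50 · 187 mod 307 = 140.

140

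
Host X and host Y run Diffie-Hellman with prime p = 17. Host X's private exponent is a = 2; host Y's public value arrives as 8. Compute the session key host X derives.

13

Shared key K = 8^2 mod 17.
8^1 ≡ 8 (mod 17)
8^2 = (8^1)^2 ≡ 8^2 = 64 ≡ 13 (mod 17)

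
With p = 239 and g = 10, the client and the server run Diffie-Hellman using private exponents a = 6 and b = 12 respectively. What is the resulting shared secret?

100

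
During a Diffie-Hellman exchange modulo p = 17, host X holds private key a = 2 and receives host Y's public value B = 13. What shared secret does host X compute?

16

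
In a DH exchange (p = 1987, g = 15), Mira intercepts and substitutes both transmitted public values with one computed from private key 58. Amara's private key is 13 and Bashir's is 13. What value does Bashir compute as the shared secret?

839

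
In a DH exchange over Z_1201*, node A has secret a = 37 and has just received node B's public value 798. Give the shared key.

755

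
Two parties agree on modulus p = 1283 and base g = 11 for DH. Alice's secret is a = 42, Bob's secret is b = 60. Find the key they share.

Bob sends B = g^b mod p = 11^60 mod 1283.
11^1 ≡ 11 (mod 1283)
11^2 = (11^1)^2 ≡ 11^2 = 121 ≡ 121 (mod 1283)
11^4 = (11^2)^2 ≡ 121^2 = 14641 ≡ 528 (mod 1283)
11^8 = (11^4)^2 ≡ 528^2 = 278784 ≡ 373 (mod 1283)
11^16 = (11^8)^2 ≡ 373^2 = 139129 ≡ 565 (mod 1283)
11^32 = (11^16)^2 ≡ 565^2 = 319225 ≡ 1041 (mod 1283)
11^60 = 11^32 · 11^16 · 11^8 · 11^4 ≡ 1041 · 565 · 373 · 528 ≡ 4 (mod 1283).
So B = 4. Alice then computes K = B^a mod p = 4^42 mod 1283.
4^1 ≡ 4 (mod 1283)
4^2 = (4^1)^2 ≡ 4^2 = 16 ≡ 16 (mod 1283)
4^4 = (4^2)^2 ≡ 16^2 = 256 ≡ 256 (mod 1283)
4^8 = (4^4)^2 ≡ 256^2 = 65536 ≡ 103 (mod 1283)
4^16 = (4^8)^2 ≡ 103^2 = 10609 ≡ 345 (mod 1283)
4^32 = (4^16)^2 ≡ 345^2 = 119025 ≡ 989 (mod 1283)
4^42 = 4^32 · 4^8 · 4^2 ≡ 989 · 103 · 16 ≡ 462 (mod 1283).

462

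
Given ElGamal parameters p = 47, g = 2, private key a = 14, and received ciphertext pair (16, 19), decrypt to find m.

Shared mask s = c₁^a mod p = 16^14 mod 47.
16^1 ≡ 16 (mod 47)
16^2 = (16^1)^2 ≡ 16^2 = 256 ≡ 21 (mod 47)
16^4 = (16^2)^2 ≡ 21^2 = 441 ≡ 18 (mod 47)
16^8 = (16^4)^2 ≡ 18^2 = 324 ≡ 42 (mod 47)
16^14 = 16^8 · 16^4 · 16^2 ≡ 42 · 18 · 21 ≡ 37 (mod 47).
So s = 37; s⁻¹ ≡ 14 (mod 47).
m = c₂ · s⁻¹ mod 47 = 19 · 14 mod 47 = 31.

31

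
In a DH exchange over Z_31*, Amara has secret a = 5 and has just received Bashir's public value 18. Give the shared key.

Shared key K = 18^5 mod 31.
18^1 ≡ 18 (mod 31)
18^2 = (18^1)^2 ≡ 18^2 = 324 ≡ 14 (mod 31)
18^4 = (18^2)^2 ≡ 14^2 = 196 ≡ 10 (mod 31)
18^5 = 18^4 · 18^1 ≡ 10 · 18 ≡ 25 (mod 31).

25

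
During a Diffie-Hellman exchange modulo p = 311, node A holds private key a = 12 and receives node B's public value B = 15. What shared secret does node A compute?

Shared key K = 15^12 mod 311.
15^1 ≡ 15 (mod 311)
15^2 = (15^1)^2 ≡ 15^2 = 225 ≡ 225 (mod 311)
15^4 = (15^2)^2 ≡ 225^2 = 50625 ≡ 243 (mod 311)
15^8 = (15^4)^2 ≡ 243^2 = 59049 ≡ 270 (mod 311)
15^12 = 15^8 · 15^4 ≡ 270 · 243 ≡ 300 (mod 311).

300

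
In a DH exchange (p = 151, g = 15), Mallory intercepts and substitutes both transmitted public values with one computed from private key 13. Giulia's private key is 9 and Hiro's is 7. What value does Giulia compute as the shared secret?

3

Giulia receives Mallory's public value M = 15^13 mod 151 instead of the honest one.
15^1 ≡ 15 (mod 151)
15^2 = (15^1)^2 ≡ 15^2 = 225 ≡ 74 (mod 151)
15^4 = (15^2)^2 ≡ 74^2 = 5476 ≡ 40 (mod 151)
15^8 = (15^4)^2 ≡ 40^2 = 1600 ≡ 90 (mod 151)
15^13 = 15^8 · 15^4 · 15^1 ≡ 90 · 40 · 15 ≡ 93 (mod 151).
So M = 93. Giulia computes K = M^9 mod 151.
93^1 ≡ 93 (mod 151)
93^2 = (93^1)^2 ≡ 93^2 = 8649 ≡ 42 (mod 151)
93^4 = (93^2)^2 ≡ 42^2 = 1764 ≡ 103 (mod 151)
93^8 = (93^4)^2 ≡ 103^2 = 10609 ≡ 39 (mod 151)
93^9 = 93^8 · 93^1 ≡ 39 · 93 ≡ 3 (mod 151).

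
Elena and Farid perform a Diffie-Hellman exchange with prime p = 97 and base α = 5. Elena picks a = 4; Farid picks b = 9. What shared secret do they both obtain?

50

Farid sends B = α^b mod p = 5^9 mod 97.
5^1 ≡ 5 (mod 97)
5^2 = (5^1)^2 ≡ 5^2 = 25 ≡ 25 (mod 97)
5^4 = (5^2)^2 ≡ 25^2 = 625 ≡ 43 (mod 97)
5^8 = (5^4)^2 ≡ 43^2 = 1849 ≡ 6 (mod 97)
5^9 = 5^8 · 5^1 ≡ 6 · 5 ≡ 30 (mod 97).
So B = 30. Elena then computes K = B^a mod p = 30^4 mod 97.
30^1 ≡ 30 (mod 97)
30^2 = (30^1)^2 ≡ 30^2 = 900 ≡ 27 (mod 97)
30^4 = (30^2)^2 ≡ 27^2 = 729 ≡ 50 (mod 97)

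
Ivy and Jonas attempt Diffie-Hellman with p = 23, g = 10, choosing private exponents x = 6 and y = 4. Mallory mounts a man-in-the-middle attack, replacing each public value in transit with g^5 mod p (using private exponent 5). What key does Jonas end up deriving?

3

Jonas receives Mallory's public value M = 10^5 mod 23 instead of the honest one.
10^1 ≡ 10 (mod 23)
10^2 = (10^1)^2 ≡ 10^2 = 100 ≡ 8 (mod 23)
10^4 = (10^2)^2 ≡ 8^2 = 64 ≡ 18 (mod 23)
10^5 = 10^4 · 10^1 ≡ 18 · 10 ≡ 19 (mod 23).
So M = 19. Jonas computes K = M^4 mod 23.
19^1 ≡ 19 (mod 23)
19^2 = (19^1)^2 ≡ 19^2 = 361 ≡ 16 (mod 23)
19^4 = (19^2)^2 ≡ 16^2 = 256 ≡ 3 (mod 23)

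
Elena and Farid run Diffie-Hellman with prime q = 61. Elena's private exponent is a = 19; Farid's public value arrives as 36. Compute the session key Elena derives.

Shared key K = 36^19 mod 61.
36^1 ≡ 36 (mod 61)
36^2 = (36^1)^2 ≡ 36^2 = 1296 ≡ 15 (mod 61)
36^4 = (36^2)^2 ≡ 15^2 = 225 ≡ 42 (mod 61)
36^8 = (36^4)^2 ≡ 42^2 = 1764 ≡ 56 (mod 61)
36^16 = (36^8)^2 ≡ 56^2 = 3136 ≡ 25 (mod 61)
36^19 = 36^16 · 36^2 · 36^1 ≡ 25 · 15 · 36 ≡ 19 (mod 61).

19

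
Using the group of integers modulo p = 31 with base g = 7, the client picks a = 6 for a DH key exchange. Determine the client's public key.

4

Public value = 7^6 mod 31.
7^1 ≡ 7 (mod 31)
7^2 = (7^1)^2 ≡ 7^2 = 49 ≡ 18 (mod 31)
7^4 = (7^2)^2 ≡ 18^2 = 324 ≡ 14 (mod 31)
7^6 = 7^4 · 7^2 ≡ 14 · 18 ≡ 4 (mod 31).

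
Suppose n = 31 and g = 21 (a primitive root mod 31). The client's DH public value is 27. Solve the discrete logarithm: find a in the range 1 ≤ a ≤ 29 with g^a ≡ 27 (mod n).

Try successive powers of 21 modulo 31:
21^1 ≡ 21
21^2 ≡ 7
21^3 ≡ 23
21^4 ≡ 18
21^5 ≡ 6
21^6 ≡ 2
21^7 ≡ 11
21^8 ≡ 14
21^9 ≡ 15
21^10 ≡ 5
21^11 ≡ 12
21^12 ≡ 4
21^13 ≡ 22
21^14 ≡ 28
21^15 ≡ 30
21^16 ≡ 10
21^17 ≡ 24
21^18 ≡ 8
21^19 ≡ 13
21^20 ≡ 25
21^21 ≡ 29
21^22 ≡ 20
21^23 ≡ 17
21^24 ≡ 16
21^25 ≡ 26
21^26 ≡ 19
21^27 ≡ 27
Found: a = 27.

27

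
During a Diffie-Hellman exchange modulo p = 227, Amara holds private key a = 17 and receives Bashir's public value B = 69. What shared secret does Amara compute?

Shared key K = 69^17 mod 227.
69^1 ≡ 69 (mod 227)
69^2 = (69^1)^2 ≡ 69^2 = 4761 ≡ 221 (mod 227)
69^4 = (69^2)^2 ≡ 221^2 = 48841 ≡ 36 (mod 227)
69^8 = (69^4)^2 ≡ 36^2 = 1296 ≡ 161 (mod 227)
69^16 = (69^8)^2 ≡ 161^2 = 25921 ≡ 43 (mod 227)
69^17 = 69^16 · 69^1 ≡ 43 · 69 ≡ 16 (mod 227).

16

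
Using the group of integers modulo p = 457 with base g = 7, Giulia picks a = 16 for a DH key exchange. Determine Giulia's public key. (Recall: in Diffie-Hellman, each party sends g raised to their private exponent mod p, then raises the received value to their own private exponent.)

79

Public value = 7^16 (mod 457).
7^1 ≡ 7 (mod 457)
7^2 = (7^1)^2 ≡ 7^2 = 49 ≡ 49 (mod 457)
7^4 = (7^2)^2 ≡ 49^2 = 2401 ≡ 116 (mod 457)
7^8 = (7^4)^2 ≡ 116^2 = 13456 ≡ 203 (mod 457)
7^16 = (7^8)^2 ≡ 203^2 = 41209 ≡ 79 (mod 457)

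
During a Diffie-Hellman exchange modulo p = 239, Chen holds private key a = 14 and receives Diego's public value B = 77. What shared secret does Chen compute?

22

Shared key K = 77^14 mod 239.
77^1 ≡ 77 (mod 239)
77^2 = (77^1)^2 ≡ 77^2 = 5929 ≡ 193 (mod 239)
77^4 = (77^2)^2 ≡ 193^2 = 37249 ≡ 204 (mod 239)
77^8 = (77^4)^2 ≡ 204^2 = 41616 ≡ 30 (mod 239)
77^14 = 77^8 · 77^4 · 77^2 ≡ 30 · 204 · 193 ≡ 22 (mod 239).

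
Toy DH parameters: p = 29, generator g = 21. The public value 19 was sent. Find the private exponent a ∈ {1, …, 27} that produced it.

17

Try successive powers of 21 modulo 29:
21^1 ≡ 21
21^2 ≡ 6
21^3 ≡ 10
21^4 ≡ 7
21^5 ≡ 2
21^6 ≡ 13
21^7 ≡ 12
21^8 ≡ 20
21^9 ≡ 14
21^10 ≡ 4
21^11 ≡ 26
21^12 ≡ 24
21^13 ≡ 11
21^14 ≡ 28
21^15 ≡ 8
21^16 ≡ 23
21^17 ≡ 19
Found: a = 17.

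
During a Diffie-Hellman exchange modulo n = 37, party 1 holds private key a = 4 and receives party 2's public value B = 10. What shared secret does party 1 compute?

10

Shared key K = 10^4 mod 37.
10^1 ≡ 10 (mod 37)
10^2 = (10^1)^2 ≡ 10^2 = 100 ≡ 26 (mod 37)
10^4 = (10^2)^2 ≡ 26^2 = 676 ≡ 10 (mod 37)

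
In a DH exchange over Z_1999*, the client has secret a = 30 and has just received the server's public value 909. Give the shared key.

525

Shared key K = 909^30 mod 1999.
909^1 ≡ 909 (mod 1999)
909^2 = (909^1)^2 ≡ 909^2 = 826281 ≡ 694 (mod 1999)
909^4 = (909^2)^2 ≡ 694^2 = 481636 ≡ 1876 (mod 1999)
909^8 = (909^4)^2 ≡ 1876^2 = 3519376 ≡ 1136 (mod 1999)
909^16 = (909^8)^2 ≡ 1136^2 = 1290496 ≡ 1141 (mod 1999)
909^30 = 909^16 · 909^8 · 909^4 · 909^2 ≡ 1141 · 1136 · 1876 · 694 ≡ 525 (mod 1999).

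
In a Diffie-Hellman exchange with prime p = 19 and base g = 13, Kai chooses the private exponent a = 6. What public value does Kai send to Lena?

Public value = 13^6 (mod 19).
13^1 ≡ 13 (mod 19)
13^2 = (13^1)^2 ≡ 13^2 = 169 ≡ 17 (mod 19)
13^4 = (13^2)^2 ≡ 17^2 = 289 ≡ 4 (mod 19)
13^6 = 13^4 · 13^2 ≡ 4 · 17 ≡ 11 (mod 19).

11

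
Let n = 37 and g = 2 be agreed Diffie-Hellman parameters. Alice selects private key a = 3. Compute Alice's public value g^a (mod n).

8

Public value = 2^3 (mod 37).
2^1 ≡ 2 (mod 37)
2^2 = (2^1)^2 ≡ 2^2 = 4 ≡ 4 (mod 37)
2^3 = 2^2 · 2^1 ≡ 4 · 2 ≡ 8 (mod 37).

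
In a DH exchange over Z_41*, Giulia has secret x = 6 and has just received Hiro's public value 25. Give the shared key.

Shared key K = 25^6 mod 41.
25^1 ≡ 25 (mod 41)
25^2 = (25^1)^2 ≡ 25^2 = 625 ≡ 10 (mod 41)
25^4 = (25^2)^2 ≡ 10^2 = 100 ≡ 18 (mod 41)
25^6 = 25^4 · 25^2 ≡ 18 · 10 ≡ 16 (mod 41).

16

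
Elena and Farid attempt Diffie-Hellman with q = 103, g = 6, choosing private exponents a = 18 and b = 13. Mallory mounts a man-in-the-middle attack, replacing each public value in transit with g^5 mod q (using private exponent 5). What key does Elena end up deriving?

Elena receives Mallory's public value M = 6^5 mod 103 instead of the honest one.
6^1 ≡ 6 (mod 103)
6^2 = (6^1)^2 ≡ 6^2 = 36 ≡ 36 (mod 103)
6^4 = (6^2)^2 ≡ 36^2 = 1296 ≡ 60 (mod 103)
6^5 = 6^4 · 6^1 ≡ 60 · 6 ≡ 51 (mod 103).
So M = 51. Elena computes K = M^18 mod 103.
51^1 ≡ 51 (mod 103)
51^2 = (51^1)^2 ≡ 51^2 = 2601 ≡ 26 (mod 103)
51^4 = (51^2)^2 ≡ 26^2 = 676 ≡ 58 (mod 103)
51^8 = (51^4)^2 ≡ 58^2 = 3364 ≡ 68 (mod 103)
51^16 = (51^8)^2 ≡ 68^2 = 4624 ≡ 92 (mod 103)
51^18 = 51^16 · 51^2 ≡ 92 · 26 ≡ 23 (mod 103).

23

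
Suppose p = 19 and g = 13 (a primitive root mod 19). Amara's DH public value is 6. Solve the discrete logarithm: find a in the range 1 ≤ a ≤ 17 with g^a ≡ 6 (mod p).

10

Try successive powers of 13 modulo 19:
13^1 ≡ 13
13^2 ≡ 17
13^3 ≡ 12
13^4 ≡ 4
13^5 ≡ 14
13^6 ≡ 11
13^7 ≡ 10
13^8 ≡ 16
13^9 ≡ 18
13^10 ≡ 6
Found: a = 10.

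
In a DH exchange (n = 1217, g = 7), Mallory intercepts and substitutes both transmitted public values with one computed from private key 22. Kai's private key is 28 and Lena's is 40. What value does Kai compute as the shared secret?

Kai receives Mallory's public value M = 7^22 mod 1217 instead of the honest one.
7^1 ≡ 7 (mod 1217)
7^2 = (7^1)^2 ≡ 7^2 = 49 ≡ 49 (mod 1217)
7^4 = (7^2)^2 ≡ 49^2 = 2401 ≡ 1184 (mod 1217)
7^8 = (7^4)^2 ≡ 1184^2 = 1401856 ≡ 1089 (mod 1217)
7^16 = (7^8)^2 ≡ 1089^2 = 1185921 ≡ 563 (mod 1217)
7^22 = 7^16 · 7^4 · 7^2 ≡ 563 · 1184 · 49 ≡ 1162 (mod 1217).
So M = 1162. Kai computes K = M^28 mod 1217.
1162^1 ≡ 1162 (mod 1217)
1162^2 = (1162^1)^2 ≡ 1162^2 = 1350244 ≡ 591 (mod 1217)
1162^4 = (1162^2)^2 ≡ 591^2 = 349281 ≡ 2 (mod 1217)
1162^8 = (1162^4)^2 ≡ 2^2 = 4 ≡ 4 (mod 1217)
1162^16 = (1162^8)^2 ≡ 4^2 = 16 ≡ 16 (mod 1217)
1162^28 = 1162^16 · 1162^8 · 1162^4 ≡ 16 · 4 · 2 ≡ 128 (mod 1217).

128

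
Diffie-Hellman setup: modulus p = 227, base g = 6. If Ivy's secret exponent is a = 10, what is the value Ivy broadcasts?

Public value = 6^10 mod 227.
6^1 ≡ 6 (mod 227)
6^2 = (6^1)^2 ≡ 6^2 = 36 ≡ 36 (mod 227)
6^4 = (6^2)^2 ≡ 36^2 = 1296 ≡ 161 (mod 227)
6^8 = (6^4)^2 ≡ 161^2 = 25921 ≡ 43 (mod 227)
6^10 = 6^8 · 6^2 ≡ 43 · 36 ≡ 186 (mod 227).

186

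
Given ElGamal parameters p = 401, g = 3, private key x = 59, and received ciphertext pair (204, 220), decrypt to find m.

250

Shared mask s = c₁^x mod p = 204^59 mod 401.
204^1 ≡ 204 (mod 401)
204^2 = (204^1)^2 ≡ 204^2 = 41616 ≡ 313 (mod 401)
204^4 = (204^2)^2 ≡ 313^2 = 97969 ≡ 125 (mod 401)
204^8 = (204^4)^2 ≡ 125^2 = 15625 ≡ 387 (mod 401)
204^16 = (204^8)^2 ≡ 387^2 = 149769 ≡ 196 (mod 401)
204^32 = (204^16)^2 ≡ 196^2 = 38416 ≡ 321 (mod 401)
204^59 = 204^32 · 204^16 · 204^8 · 204^2 · 204^1 ≡ 321 · 196 · 387 · 313 · 204 ≡ 49 (mod 401).
So s = 49; s⁻¹ ≡ 311 (mod 401).
m = c₂ · s⁻¹ mod 401 = 220 · 311 mod 401 = 250.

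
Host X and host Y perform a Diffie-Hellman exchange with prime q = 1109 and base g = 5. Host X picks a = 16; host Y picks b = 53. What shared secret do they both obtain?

237

Host X sends A = g^a mod q = 5^16 mod 1109.
5^1 ≡ 5 (mod 1109)
5^2 = (5^1)^2 ≡ 5^2 = 25 ≡ 25 (mod 1109)
5^4 = (5^2)^2 ≡ 25^2 = 625 ≡ 625 (mod 1109)
5^8 = (5^4)^2 ≡ 625^2 = 390625 ≡ 257 (mod 1109)
5^16 = (5^8)^2 ≡ 257^2 = 66049 ≡ 618 (mod 1109)
So A = 618. Host Y then computes K = A^b mod q = 618^53 mod 1109.
618^1 ≡ 618 (mod 1109)
618^2 = (618^1)^2 ≡ 618^2 = 381924 ≡ 428 (mod 1109)
618^4 = (618^2)^2 ≡ 428^2 = 183184 ≡ 199 (mod 1109)
618^8 = (618^4)^2 ≡ 199^2 = 39601 ≡ 786 (mod 1109)
618^16 = (618^8)^2 ≡ 786^2 = 617796 ≡ 83 (mod 1109)
618^32 = (618^16)^2 ≡ 83^2 = 6889 ≡ 235 (mod 1109)
618^53 = 618^32 · 618^16 · 618^4 · 618^1 ≡ 235 · 83 · 199 · 618 ≡ 237 (mod 1109).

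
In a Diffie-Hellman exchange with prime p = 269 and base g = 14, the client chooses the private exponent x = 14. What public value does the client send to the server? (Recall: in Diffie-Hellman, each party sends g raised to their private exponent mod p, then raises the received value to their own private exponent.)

61

Public value = 14^14 mod 269.
14^1 ≡ 14 (mod 269)
14^2 = (14^1)^2 ≡ 14^2 = 196 ≡ 196 (mod 269)
14^4 = (14^2)^2 ≡ 196^2 = 38416 ≡ 218 (mod 269)
14^8 = (14^4)^2 ≡ 218^2 = 47524 ≡ 180 (mod 269)
14^14 = 14^8 · 14^4 · 14^2 ≡ 180 · 218 · 196 ≡ 61 (mod 269).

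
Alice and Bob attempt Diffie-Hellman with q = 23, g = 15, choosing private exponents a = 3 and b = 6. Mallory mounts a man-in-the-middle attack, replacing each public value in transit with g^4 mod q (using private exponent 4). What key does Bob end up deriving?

18

Bob receives Mallory's public value M = 15^4 mod 23 instead of the honest one.
15^1 ≡ 15 (mod 23)
15^2 = (15^1)^2 ≡ 15^2 = 225 ≡ 18 (mod 23)
15^4 = (15^2)^2 ≡ 18^2 = 324 ≡ 2 (mod 23)
So M = 2. Bob computes K = M^6 mod 23.
2^1 ≡ 2 (mod 23)
2^2 = (2^1)^2 ≡ 2^2 = 4 ≡ 4 (mod 23)
2^4 = (2^2)^2 ≡ 4^2 = 16 ≡ 16 (mod 23)
2^6 = 2^4 · 2^2 ≡ 16 · 4 ≡ 18 (mod 23).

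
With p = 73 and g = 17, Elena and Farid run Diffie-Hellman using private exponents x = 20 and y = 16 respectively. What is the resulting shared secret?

8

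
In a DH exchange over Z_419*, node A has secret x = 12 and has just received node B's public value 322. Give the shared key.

Shared key K = 322^12 mod 419.
322^1 ≡ 322 (mod 419)
322^2 = (322^1)^2 ≡ 322^2 = 103684 ≡ 191 (mod 419)
322^4 = (322^2)^2 ≡ 191^2 = 36481 ≡ 28 (mod 419)
322^8 = (322^4)^2 ≡ 28^2 = 784 ≡ 365 (mod 419)
322^12 = 322^8 · 322^4 ≡ 365 · 28 ≡ 164 (mod 419).

164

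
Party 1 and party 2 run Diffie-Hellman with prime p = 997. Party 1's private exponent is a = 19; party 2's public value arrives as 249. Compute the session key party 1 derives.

299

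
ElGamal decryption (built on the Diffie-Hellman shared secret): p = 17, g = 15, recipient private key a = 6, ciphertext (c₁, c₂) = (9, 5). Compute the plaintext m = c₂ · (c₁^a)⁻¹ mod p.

Shared mask s = c₁^a mod p = 9^6 mod 17.
9^1 ≡ 9 (mod 17)
9^2 = (9^1)^2 ≡ 9^2 = 81 ≡ 13 (mod 17)
9^4 = (9^2)^2 ≡ 13^2 = 169 ≡ 16 (mod 17)
9^6 = 9^4 · 9^2 ≡ 16 · 13 ≡ 4 (mod 17).
So s = 4; s⁻¹ ≡ 13 (mod 17).
m = c₂ · s⁻¹ mod 17 = 5 · 13 mod 17 = 14.

14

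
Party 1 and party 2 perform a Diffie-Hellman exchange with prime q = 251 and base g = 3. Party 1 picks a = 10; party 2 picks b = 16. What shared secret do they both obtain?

Party 1 sends A = g^a mod q = 3^10 mod 251.
3^1 ≡ 3 (mod 251)
3^2 = (3^1)^2 ≡ 3^2 = 9 ≡ 9 (mod 251)
3^4 = (3^2)^2 ≡ 9^2 = 81 ≡ 81 (mod 251)
3^8 = (3^4)^2 ≡ 81^2 = 6561 ≡ 35 (mod 251)
3^10 = 3^8 · 3^2 ≡ 35 · 9 ≡ 64 (mod 251).
So A = 64. Party 2 then computes K = A^b mod q = 64^16 mod 251.
64^1 ≡ 64 (mod 251)
64^2 = (64^1)^2 ≡ 64^2 = 4096 ≡ 80 (mod 251)
64^4 = (64^2)^2 ≡ 80^2 = 6400 ≡ 125 (mod 251)
64^8 = (64^4)^2 ≡ 125^2 = 15625 ≡ 63 (mod 251)
64^16 = (64^8)^2 ≡ 63^2 = 3969 ≡ 204 (mod 251)

204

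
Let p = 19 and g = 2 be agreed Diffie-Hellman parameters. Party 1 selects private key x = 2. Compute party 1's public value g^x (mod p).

4

Public value = 2^2 (mod 19).
2^1 ≡ 2 (mod 19)
2^2 = (2^1)^2 ≡ 2^2 = 4 ≡ 4 (mod 19)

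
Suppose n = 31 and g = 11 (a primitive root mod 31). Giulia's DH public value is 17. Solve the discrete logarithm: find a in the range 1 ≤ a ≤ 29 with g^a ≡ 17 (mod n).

Try successive powers of 11 modulo 31:
11^1 ≡ 11
11^2 ≡ 28
11^3 ≡ 29
11^4 ≡ 9
11^5 ≡ 6
11^6 ≡ 4
11^7 ≡ 13
11^8 ≡ 19
11^9 ≡ 23
11^10 ≡ 5
11^11 ≡ 24
11^12 ≡ 16
11^13 ≡ 21
11^14 ≡ 14
11^15 ≡ 30
11^16 ≡ 20
11^17 ≡ 3
11^18 ≡ 2
11^19 ≡ 22
11^20 ≡ 25
11^21 ≡ 27
11^22 ≡ 18
11^23 ≡ 12
11^24 ≡ 8
11^25 ≡ 26
11^26 ≡ 7
11^27 ≡ 15
11^28 ≡ 10
11^29 ≡ 17
Found: a = 29.

29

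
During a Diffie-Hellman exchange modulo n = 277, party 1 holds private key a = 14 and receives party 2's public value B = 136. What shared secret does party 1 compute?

Shared key K = 136^14 mod 277.
136^1 ≡ 136 (mod 277)
136^2 = (136^1)^2 ≡ 136^2 = 18496 ≡ 214 (mod 277)
136^4 = (136^2)^2 ≡ 214^2 = 45796 ≡ 91 (mod 277)
136^8 = (136^4)^2 ≡ 91^2 = 8281 ≡ 248 (mod 277)
136^14 = 136^8 · 136^4 · 136^2 ≡ 248 · 91 · 214 ≡ 57 (mod 277).

57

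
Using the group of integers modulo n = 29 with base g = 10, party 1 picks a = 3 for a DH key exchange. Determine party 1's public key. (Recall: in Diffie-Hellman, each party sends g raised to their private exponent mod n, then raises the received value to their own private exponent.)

14

Public value = 10^3 mod 29.
10^1 ≡ 10 (mod 29)
10^2 = (10^1)^2 ≡ 10^2 = 100 ≡ 13 (mod 29)
10^3 = 10^2 · 10^1 ≡ 13 · 10 ≡ 14 (mod 29).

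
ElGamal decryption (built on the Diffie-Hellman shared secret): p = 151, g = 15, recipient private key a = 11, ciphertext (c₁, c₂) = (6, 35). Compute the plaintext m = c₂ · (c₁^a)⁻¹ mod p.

Shared mask s = c₁^a mod p = 6^11 mod 151.
6^1 ≡ 6 (mod 151)
6^2 = (6^1)^2 ≡ 6^2 = 36 ≡ 36 (mod 151)
6^4 = (6^2)^2 ≡ 36^2 = 1296 ≡ 88 (mod 151)
6^8 = (6^4)^2 ≡ 88^2 = 7744 ≡ 43 (mod 151)
6^11 = 6^8 · 6^2 · 6^1 ≡ 43 · 36 · 6 ≡ 77 (mod 151).
So s = 77; s⁻¹ ≡ 51 (mod 151).
m = c₂ · s⁻¹ mod 151 = 35 · 51 mod 151 = 124.

124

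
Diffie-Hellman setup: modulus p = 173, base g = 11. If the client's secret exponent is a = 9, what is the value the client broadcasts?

Public value = 11^9 mod 173.
11^1 ≡ 11 (mod 173)
11^2 = (11^1)^2 ≡ 11^2 = 121 ≡ 121 (mod 173)
11^4 = (11^2)^2 ≡ 121^2 = 14641 ≡ 109 (mod 173)
11^8 = (11^4)^2 ≡ 109^2 = 11881 ≡ 117 (mod 173)
11^9 = 11^8 · 11^1 ≡ 117 · 11 ≡ 76 (mod 173).

76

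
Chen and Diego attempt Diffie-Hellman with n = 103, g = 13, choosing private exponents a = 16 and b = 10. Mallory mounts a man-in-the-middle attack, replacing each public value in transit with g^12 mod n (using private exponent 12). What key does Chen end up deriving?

Chen receives Mallory's public value M = 13^12 mod 103 instead of the honest one.
13^1 ≡ 13 (mod 103)
13^2 = (13^1)^2 ≡ 13^2 = 169 ≡ 66 (mod 103)
13^4 = (13^2)^2 ≡ 66^2 = 4356 ≡ 30 (mod 103)
13^8 = (13^4)^2 ≡ 30^2 = 900 ≡ 76 (mod 103)
13^12 = 13^8 · 13^4 ≡ 76 · 30 ≡ 14 (mod 103).
So M = 14. Chen computes K = M^16 mod 103.
14^1 ≡ 14 (mod 103)
14^2 = (14^1)^2 ≡ 14^2 = 196 ≡ 93 (mod 103)
14^4 = (14^2)^2 ≡ 93^2 = 8649 ≡ 100 (mod 103)
14^8 = (14^4)^2 ≡ 100^2 = 10000 ≡ 9 (mod 103)
14^16 = (14^8)^2 ≡ 9^2 = 81 ≡ 81 (mod 103)

81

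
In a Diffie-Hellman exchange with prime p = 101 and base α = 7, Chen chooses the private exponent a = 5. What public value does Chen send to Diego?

41

Public value = 7^5 (mod 101).
7^1 ≡ 7 (mod 101)
7^2 = (7^1)^2 ≡ 7^2 = 49 ≡ 49 (mod 101)
7^4 = (7^2)^2 ≡ 49^2 = 2401 ≡ 78 (mod 101)
7^5 = 7^4 · 7^1 ≡ 78 · 7 ≡ 41 (mod 101).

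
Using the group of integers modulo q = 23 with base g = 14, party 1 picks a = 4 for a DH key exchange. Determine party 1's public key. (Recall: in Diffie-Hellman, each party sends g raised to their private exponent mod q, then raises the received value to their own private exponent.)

6

Public value = 14^{4} \pmod{23}.
14^1 ≡ 14 (mod 23)
14^2 = (14^1)^2 ≡ 14^2 = 196 ≡ 12 (mod 23)
14^4 = (14^2)^2 ≡ 12^2 = 144 ≡ 6 (mod 23)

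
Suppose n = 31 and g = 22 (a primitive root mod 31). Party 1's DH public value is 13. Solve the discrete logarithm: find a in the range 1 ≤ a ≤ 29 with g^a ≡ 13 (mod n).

13

Try successive powers of 22 modulo 31:
22^1 ≡ 22
22^2 ≡ 19
22^3 ≡ 15
22^4 ≡ 20
22^5 ≡ 6
22^6 ≡ 8
22^7 ≡ 21
22^8 ≡ 28
22^9 ≡ 27
22^10 ≡ 5
22^11 ≡ 17
22^12 ≡ 2
22^13 ≡ 13
Found: a = 13.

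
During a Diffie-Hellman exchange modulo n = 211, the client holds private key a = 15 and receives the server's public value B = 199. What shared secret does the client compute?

Shared key K = 199^15 mod 211.
199^1 ≡ 199 (mod 211)
199^2 = (199^1)^2 ≡ 199^2 = 39601 ≡ 144 (mod 211)
199^4 = (199^2)^2 ≡ 144^2 = 20736 ≡ 58 (mod 211)
199^8 = (199^4)^2 ≡ 58^2 = 3364 ≡ 199 (mod 211)
199^15 = 199^8 · 199^4 · 199^2 · 199^1 ≡ 199 · 58 · 144 · 199 ≡ 199 (mod 211).

199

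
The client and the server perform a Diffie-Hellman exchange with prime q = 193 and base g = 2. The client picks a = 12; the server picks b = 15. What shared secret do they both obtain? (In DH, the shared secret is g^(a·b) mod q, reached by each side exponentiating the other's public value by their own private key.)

9

The server sends B = g^b mod q = 2^15 mod 193.
2^1 ≡ 2 (mod 193)
2^2 = (2^1)^2 ≡ 2^2 = 4 ≡ 4 (mod 193)
2^4 = (2^2)^2 ≡ 4^2 = 16 ≡ 16 (mod 193)
2^8 = (2^4)^2 ≡ 16^2 = 256 ≡ 63 (mod 193)
2^15 = 2^8 · 2^4 · 2^2 · 2^1 ≡ 63 · 16 · 4 · 2 ≡ 151 (mod 193).
So B = 151. The client then computes K = B^a mod q = 151^12 mod 193.
151^1 ≡ 151 (mod 193)
151^2 = (151^1)^2 ≡ 151^2 = 22801 ≡ 27 (mod 193)
151^4 = (151^2)^2 ≡ 27^2 = 729 ≡ 150 (mod 193)
151^8 = (151^4)^2 ≡ 150^2 = 22500 ≡ 112 (mod 193)
151^12 = 151^8 · 151^4 ≡ 112 · 150 ≡ 9 (mod 193).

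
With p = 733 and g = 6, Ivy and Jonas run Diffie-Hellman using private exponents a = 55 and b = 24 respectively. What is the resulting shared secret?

612

Ivy sends A = g^a mod p = 6^55 mod 733.
6^1 ≡ 6 (mod 733)
6^2 = (6^1)^2 ≡ 6^2 = 36 ≡ 36 (mod 733)
6^4 = (6^2)^2 ≡ 36^2 = 1296 ≡ 563 (mod 733)
6^8 = (6^4)^2 ≡ 563^2 = 316969 ≡ 313 (mod 733)
6^16 = (6^8)^2 ≡ 313^2 = 97969 ≡ 480 (mod 733)
6^32 = (6^16)^2 ≡ 480^2 = 230400 ≡ 238 (mod 733)
6^55 = 6^32 · 6^16 · 6^4 · 6^2 · 6^1 ≡ 238 · 480 · 563 · 36 · 6 ≡ 230 (mod 733).
So A = 230. Jonas then computes K = A^b mod p = 230^24 mod 733.
230^1 ≡ 230 (mod 733)
230^2 = (230^1)^2 ≡ 230^2 = 52900 ≡ 124 (mod 733)
230^4 = (230^2)^2 ≡ 124^2 = 15376 ≡ 716 (mod 733)
230^8 = (230^4)^2 ≡ 716^2 = 512656 ≡ 289 (mod 733)
230^16 = (230^8)^2 ≡ 289^2 = 83521 ≡ 692 (mod 733)
230^24 = 230^16 · 230^8 ≡ 692 · 289 ≡ 612 (mod 733).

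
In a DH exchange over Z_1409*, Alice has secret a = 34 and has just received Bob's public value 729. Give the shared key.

789

Shared key K = 729^34 mod 1409.
729^1 ≡ 729 (mod 1409)
729^2 = (729^1)^2 ≡ 729^2 = 531441 ≡ 248 (mod 1409)
729^4 = (729^2)^2 ≡ 248^2 = 61504 ≡ 917 (mod 1409)
729^8 = (729^4)^2 ≡ 917^2 = 840889 ≡ 1125 (mod 1409)
729^16 = (729^8)^2 ≡ 1125^2 = 1265625 ≡ 343 (mod 1409)
729^32 = (729^16)^2 ≡ 343^2 = 117649 ≡ 702 (mod 1409)
729^34 = 729^32 · 729^2 ≡ 702 · 248 ≡ 789 (mod 1409).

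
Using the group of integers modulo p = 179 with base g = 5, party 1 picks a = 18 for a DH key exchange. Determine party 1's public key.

93

Public value = 5^18 mod 179.
5^1 ≡ 5 (mod 179)
5^2 = (5^1)^2 ≡ 5^2 = 25 ≡ 25 (mod 179)
5^4 = (5^2)^2 ≡ 25^2 = 625 ≡ 88 (mod 179)
5^8 = (5^4)^2 ≡ 88^2 = 7744 ≡ 47 (mod 179)
5^16 = (5^8)^2 ≡ 47^2 = 2209 ≡ 61 (mod 179)
5^18 = 5^16 · 5^2 ≡ 61 · 25 ≡ 93 (mod 179).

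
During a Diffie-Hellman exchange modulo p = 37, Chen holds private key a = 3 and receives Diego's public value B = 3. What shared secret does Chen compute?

27

Shared key K = 3^3 mod 37.
3^1 ≡ 3 (mod 37)
3^2 = (3^1)^2 ≡ 3^2 = 9 ≡ 9 (mod 37)
3^3 = 3^2 · 3^1 ≡ 9 · 3 ≡ 27 (mod 37).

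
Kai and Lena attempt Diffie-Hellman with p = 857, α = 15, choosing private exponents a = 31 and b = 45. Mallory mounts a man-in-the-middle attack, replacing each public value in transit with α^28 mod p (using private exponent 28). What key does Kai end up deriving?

82

Kai receives Mallory's public value M = 15^28 mod 857 instead of the honest one.
15^1 ≡ 15 (mod 857)
15^2 = (15^1)^2 ≡ 15^2 = 225 ≡ 225 (mod 857)
15^4 = (15^2)^2 ≡ 225^2 = 50625 ≡ 62 (mod 857)
15^8 = (15^4)^2 ≡ 62^2 = 3844 ≡ 416 (mod 857)
15^16 = (15^8)^2 ≡ 416^2 = 173056 ≡ 799 (mod 857)
15^28 = 15^16 · 15^8 · 15^4 ≡ 799 · 416 · 62 ≡ 386 (mod 857).
So M = 386. Kai computes K = M^31 mod 857.
386^1 ≡ 386 (mod 857)
386^2 = (386^1)^2 ≡ 386^2 = 148996 ≡ 735 (mod 857)
386^4 = (386^2)^2 ≡ 735^2 = 540225 ≡ 315 (mod 857)
386^8 = (386^4)^2 ≡ 315^2 = 99225 ≡ 670 (mod 857)
386^16 = (386^8)^2 ≡ 670^2 = 448900 ≡ 689 (mod 857)
386^31 = 386^16 · 386^8 · 386^4 · 386^2 · 386^1 ≡ 689 · 670 · 315 · 735 · 386 ≡ 82 (mod 857).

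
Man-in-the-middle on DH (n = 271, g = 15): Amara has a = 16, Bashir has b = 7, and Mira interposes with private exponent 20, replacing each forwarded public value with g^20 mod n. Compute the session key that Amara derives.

Amara receives Mira's public value M = 15^20 mod 271 instead of the honest one.
15^1 ≡ 15 (mod 271)
15^2 = (15^1)^2 ≡ 15^2 = 225 ≡ 225 (mod 271)
15^4 = (15^2)^2 ≡ 225^2 = 50625 ≡ 219 (mod 271)
15^8 = (15^4)^2 ≡ 219^2 = 47961 ≡ 265 (mod 271)
15^16 = (15^8)^2 ≡ 265^2 = 70225 ≡ 36 (mod 271)
15^20 = 15^16 · 15^4 ≡ 36 · 219 ≡ 25 (mod 271).
So M = 25. Amara computes K = M^16 mod 271.
25^1 ≡ 25 (mod 271)
25^2 = (25^1)^2 ≡ 25^2 = 625 ≡ 83 (mod 271)
25^4 = (25^2)^2 ≡ 83^2 = 6889 ≡ 114 (mod 271)
25^8 = (25^4)^2 ≡ 114^2 = 12996 ≡ 259 (mod 271)
25^16 = (25^8)^2 ≡ 259^2 = 67081 ≡ 144 (mod 271)

144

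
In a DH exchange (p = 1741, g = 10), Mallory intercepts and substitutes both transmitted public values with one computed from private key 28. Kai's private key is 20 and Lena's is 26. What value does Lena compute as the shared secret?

Lena receives Mallory's public value M = 10^28 mod 1741 instead of the honest one.
10^1 ≡ 10 (mod 1741)
10^2 = (10^1)^2 ≡ 10^2 = 100 ≡ 100 (mod 1741)
10^4 = (10^2)^2 ≡ 100^2 = 10000 ≡ 1295 (mod 1741)
10^8 = (10^4)^2 ≡ 1295^2 = 1677025 ≡ 442 (mod 1741)
10^16 = (10^8)^2 ≡ 442^2 = 195364 ≡ 372 (mod 1741)
10^28 = 10^16 · 10^8 · 10^4 ≡ 372 · 442 · 1295 ≡ 1298 (mod 1741).
So M = 1298. Lena computes K = M^26 mod 1741.
1298^1 ≡ 1298 (mod 1741)
1298^2 = (1298^1)^2 ≡ 1298^2 = 1684804 ≡ 1257 (mod 1741)
1298^4 = (1298^2)^2 ≡ 1257^2 = 1580049 ≡ 962 (mod 1741)
1298^8 = (1298^4)^2 ≡ 962^2 = 925444 ≡ 973 (mod 1741)
1298^16 = (1298^8)^2 ≡ 973^2 = 946729 ≡ 1366 (mod 1741)
1298^26 = 1298^16 · 1298^8 · 1298^2 ≡ 1366 · 973 · 1257 ≡ 1165 (mod 1741).

1165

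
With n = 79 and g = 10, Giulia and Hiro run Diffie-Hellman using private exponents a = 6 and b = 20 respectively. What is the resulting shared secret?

52

Hiro sends B = g^b mod n = 10^20 mod 79.
10^1 ≡ 10 (mod 79)
10^2 = (10^1)^2 ≡ 10^2 = 100 ≡ 21 (mod 79)
10^4 = (10^2)^2 ≡ 21^2 = 441 ≡ 46 (mod 79)
10^8 = (10^4)^2 ≡ 46^2 = 2116 ≡ 62 (mod 79)
10^16 = (10^8)^2 ≡ 62^2 = 3844 ≡ 52 (mod 79)
10^20 = 10^16 · 10^4 ≡ 52 · 46 ≡ 22 (mod 79).
So B = 22. Giulia then computes K = B^a mod n = 22^6 mod 79.
22^1 ≡ 22 (mod 79)
22^2 = (22^1)^2 ≡ 22^2 = 484 ≡ 10 (mod 79)
22^4 = (22^2)^2 ≡ 10^2 = 100 ≡ 21 (mod 79)
22^6 = 22^4 · 22^2 ≡ 21 · 10 ≡ 52 (mod 79).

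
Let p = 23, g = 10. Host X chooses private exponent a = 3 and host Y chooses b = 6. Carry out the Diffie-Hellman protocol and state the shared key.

Host Y sends B = g^b mod p = 10^6 mod 23.
10^1 ≡ 10 (mod 23)
10^2 = (10^1)^2 ≡ 10^2 = 100 ≡ 8 (mod 23)
10^4 = (10^2)^2 ≡ 8^2 = 64 ≡ 18 (mod 23)
10^6 = 10^4 · 10^2 ≡ 18 · 8 ≡ 6 (mod 23).
So B = 6. Host X then computes K = B^a mod p = 6^3 mod 23.
6^1 ≡ 6 (mod 23)
6^2 = (6^1)^2 ≡ 6^2 = 36 ≡ 13 (mod 23)
6^3 = 6^2 · 6^1 ≡ 13 · 6 ≡ 9 (mod 23).

9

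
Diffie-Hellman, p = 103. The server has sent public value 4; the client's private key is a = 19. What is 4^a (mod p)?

Shared key K = 4^19 mod 103.
4^1 ≡ 4 (mod 103)
4^2 = (4^1)^2 ≡ 4^2 = 16 ≡ 16 (mod 103)
4^4 = (4^2)^2 ≡ 16^2 = 256 ≡ 50 (mod 103)
4^8 = (4^4)^2 ≡ 50^2 = 2500 ≡ 28 (mod 103)
4^16 = (4^8)^2 ≡ 28^2 = 784 ≡ 63 (mod 103)
4^19 = 4^16 · 4^2 · 4^1 ≡ 63 · 16 · 4 ≡ 15 (mod 103).

15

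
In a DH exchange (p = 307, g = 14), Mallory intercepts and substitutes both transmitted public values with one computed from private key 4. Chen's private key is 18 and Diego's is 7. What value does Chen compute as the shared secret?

24

Chen receives Mallory's public value M = 14^4 mod 307 instead of the honest one.
14^1 ≡ 14 (mod 307)
14^2 = (14^1)^2 ≡ 14^2 = 196 ≡ 196 (mod 307)
14^4 = (14^2)^2 ≡ 196^2 = 38416 ≡ 41 (mod 307)
So M = 41. Chen computes K = M^18 mod 307.
41^1 ≡ 41 (mod 307)
41^2 = (41^1)^2 ≡ 41^2 = 1681 ≡ 146 (mod 307)
41^4 = (41^2)^2 ≡ 146^2 = 21316 ≡ 133 (mod 307)
41^8 = (41^4)^2 ≡ 133^2 = 17689 ≡ 190 (mod 307)
41^16 = (41^8)^2 ≡ 190^2 = 36100 ≡ 181 (mod 307)
41^18 = 41^16 · 41^2 ≡ 181 · 146 ≡ 24 (mod 307).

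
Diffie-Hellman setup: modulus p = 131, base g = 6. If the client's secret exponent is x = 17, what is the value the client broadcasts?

67

Public value = 6^17 mod 131.
6^1 ≡ 6 (mod 131)
6^2 = (6^1)^2 ≡ 6^2 = 36 ≡ 36 (mod 131)
6^4 = (6^2)^2 ≡ 36^2 = 1296 ≡ 117 (mod 131)
6^8 = (6^4)^2 ≡ 117^2 = 13689 ≡ 65 (mod 131)
6^16 = (6^8)^2 ≡ 65^2 = 4225 ≡ 33 (mod 131)
6^17 = 6^16 · 6^1 ≡ 33 · 6 ≡ 67 (mod 131).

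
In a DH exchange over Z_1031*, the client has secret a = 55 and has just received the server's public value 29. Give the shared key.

Shared key K = 29^55 mod 1031.
29^1 ≡ 29 (mod 1031)
29^2 = (29^1)^2 ≡ 29^2 = 841 ≡ 841 (mod 1031)
29^4 = (29^2)^2 ≡ 841^2 = 707281 ≡ 15 (mod 1031)
29^8 = (29^4)^2 ≡ 15^2 = 225 ≡ 225 (mod 1031)
29^16 = (29^8)^2 ≡ 225^2 = 50625 ≡ 106 (mod 1031)
29^32 = (29^16)^2 ≡ 106^2 = 11236 ≡ 926 (mod 1031)
29^55 = 29^32 · 29^16 · 29^4 · 29^2 · 29^1 ≡ 926 · 106 · 15 · 841 · 29 ≡ 215 (mod 1031).

215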